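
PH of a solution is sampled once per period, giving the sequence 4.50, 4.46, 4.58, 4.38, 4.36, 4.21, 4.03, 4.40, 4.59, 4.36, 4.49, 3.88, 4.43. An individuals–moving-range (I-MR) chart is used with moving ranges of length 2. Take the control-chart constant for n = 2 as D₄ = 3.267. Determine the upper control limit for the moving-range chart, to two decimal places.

0.76

Moving ranges: 0.04, 0.12, 0.20, 0.02, 0.15, 0.18, 0.37, 0.19, 0.23, 0.13, 0.61, 0.55; M̄R̄ = 2.7900 / 12 = 0.2325
UCL_MR = D₄·M̄R̄ = 3.267 × 0.2325 = 0.7596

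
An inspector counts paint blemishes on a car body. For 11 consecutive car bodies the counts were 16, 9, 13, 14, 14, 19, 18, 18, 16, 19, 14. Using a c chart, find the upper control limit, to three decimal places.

c̄ = (16 + 9 + 13 + 14 + 14 + 19 + 18 + 18 + 16 + 19 + 14) / 11 = 170 / 11 = 15.4545
UCL = c̄ + 3√c̄ = 15.4545 + 3 × √15.4545 = 15.4545 + 3 × 3.9312 = 27.2482

27.248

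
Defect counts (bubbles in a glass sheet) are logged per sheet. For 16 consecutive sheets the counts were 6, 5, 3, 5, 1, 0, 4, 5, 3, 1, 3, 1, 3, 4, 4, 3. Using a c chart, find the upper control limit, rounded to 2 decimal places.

8.54

c̄ = (6 + 5 + 3 + 5 + 1 + 0 + 4 + 5 + 3 + 1 + 3 + 1 + 3 + 4 + 4 + 3) / 16 = 51 / 16 = 3.1875
UCL = c̄ + 3√c̄ = 3.1875 + 3 × √3.1875 = 3.1875 + 3 × 1.7854 = 8.5436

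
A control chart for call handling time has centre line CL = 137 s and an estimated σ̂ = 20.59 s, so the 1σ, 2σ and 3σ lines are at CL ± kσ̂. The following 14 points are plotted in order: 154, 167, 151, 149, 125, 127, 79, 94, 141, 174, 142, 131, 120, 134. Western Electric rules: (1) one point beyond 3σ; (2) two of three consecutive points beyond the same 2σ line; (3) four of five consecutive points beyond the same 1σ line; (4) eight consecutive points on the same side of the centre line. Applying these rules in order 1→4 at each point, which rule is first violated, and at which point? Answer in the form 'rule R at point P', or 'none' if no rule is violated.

rule 2 at point 8

Zone of each point (C = within 1σ̂, B = 1σ̂–2σ̂, A = 2σ̂–3σ̂, * = beyond 3σ̂; sign = side of CL): 1:+C, 2:+B, 3:+C, 4:+C, 5:-C, 6:-C, 7:-A, 8:-A, 9:+C, 10:+B, 11:+C, 12:-C, 13:-C, 14:-C
Rule 2 (two of three consecutive points beyond the same 2σ limit) is satisfied at point 8.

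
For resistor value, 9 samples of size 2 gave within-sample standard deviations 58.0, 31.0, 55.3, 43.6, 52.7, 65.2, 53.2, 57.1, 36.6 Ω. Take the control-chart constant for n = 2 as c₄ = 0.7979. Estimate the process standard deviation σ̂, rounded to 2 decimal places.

s̄ = (58.0 + 31.0 + 55.3 + 43.6 + 52.7 + 65.2 + 53.2 + 57.1 + 36.6) / 9 = 50.3000
σ̂ = s̄ / c₄ = 50.3000 / 0.7979 = 63.0405

63.04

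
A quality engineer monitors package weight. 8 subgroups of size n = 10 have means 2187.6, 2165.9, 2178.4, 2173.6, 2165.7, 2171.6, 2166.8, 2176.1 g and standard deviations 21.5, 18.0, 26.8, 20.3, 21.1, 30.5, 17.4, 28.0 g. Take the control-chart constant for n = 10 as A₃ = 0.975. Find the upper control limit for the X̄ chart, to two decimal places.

X̄̄ = (2187.6 + 2165.9 + 2178.4 + 2173.6 + 2165.7 + 2171.6 + 2166.8 + 2176.1) / 8 = 2173.2125
s̄ = (21.5 + 18.0 + 26.8 + 20.3 + 21.1 + 30.5 + 17.4 + 28.0) / 8 = 22.9500
UCL = X̄̄ + A₃·s̄ = 2173.2125 + 0.975 × 22.9500 = 2195.5887

2195.59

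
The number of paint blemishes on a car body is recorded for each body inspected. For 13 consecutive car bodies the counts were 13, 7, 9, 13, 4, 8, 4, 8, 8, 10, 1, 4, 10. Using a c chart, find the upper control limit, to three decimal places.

15.894

c̄ = (13 + 7 + 9 + 13 + 4 + 8 + 4 + 8 + 8 + 10 + 1 + 4 + 10) / 13 = 99 / 13 = 7.6154
UCL = c̄ + 3√c̄ = 7.6154 + 3 × √7.6154 = 7.6154 + 3 × 2.7596 = 15.8942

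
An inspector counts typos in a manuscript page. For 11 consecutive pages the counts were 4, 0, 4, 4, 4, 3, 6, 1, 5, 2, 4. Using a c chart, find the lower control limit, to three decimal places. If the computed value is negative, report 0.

c̄ = (4 + 0 + 4 + 4 + 4 + 3 + 6 + 1 + 5 + 2 + 4) / 11 = 37 / 11 = 3.3636
LCL = c̄ − 3√c̄ = 3.3636 − 3 × 1.8340 = -2.1384 → 0 (cannot be negative)

0.000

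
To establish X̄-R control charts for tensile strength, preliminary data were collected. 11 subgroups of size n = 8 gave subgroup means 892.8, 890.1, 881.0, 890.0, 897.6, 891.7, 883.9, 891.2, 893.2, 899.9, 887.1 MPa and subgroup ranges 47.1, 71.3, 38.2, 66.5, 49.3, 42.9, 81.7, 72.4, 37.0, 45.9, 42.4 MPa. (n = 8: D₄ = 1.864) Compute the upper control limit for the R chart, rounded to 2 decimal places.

100.77

R̄ = (47.1 + 71.3 + 38.2 + 66.5 + 49.3 + 42.9 + 81.7 + 72.4 + 37.0 + 45.9 + 42.4) / 11 = 594.7000 / 11 = 54.0636
UCL_R = D₄·R̄ = 1.864 × 54.0636 = 100.7746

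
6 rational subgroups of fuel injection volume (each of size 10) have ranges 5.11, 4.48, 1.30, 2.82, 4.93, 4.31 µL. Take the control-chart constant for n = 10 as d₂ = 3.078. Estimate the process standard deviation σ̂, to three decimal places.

1.243

R̄ = (5.11 + 4.48 + 1.30 + 2.82 + 4.93 + 4.31) / 6 = 3.8250
σ̂ = R̄ / d₂ = 3.8250 / 3.078 = 1.2427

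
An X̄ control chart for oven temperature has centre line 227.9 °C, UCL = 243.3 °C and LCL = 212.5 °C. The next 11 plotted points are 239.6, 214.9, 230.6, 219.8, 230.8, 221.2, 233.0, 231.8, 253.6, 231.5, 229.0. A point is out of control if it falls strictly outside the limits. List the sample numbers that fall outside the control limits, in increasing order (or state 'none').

Compare each point to [212.5, 243.3]: sample 9 = 253.6 > UCL.

9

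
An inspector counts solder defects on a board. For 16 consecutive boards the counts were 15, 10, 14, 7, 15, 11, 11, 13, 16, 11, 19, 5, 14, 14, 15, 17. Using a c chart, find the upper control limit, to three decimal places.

23.728

c̄ = (15 + 10 + 14 + 7 + 15 + 11 + 11 + 13 + 16 + 11 + 19 + 5 + 14 + 14 + 15 + 17) / 16 = 207 / 16 = 12.9375
UCL = c̄ + 3√c̄ = 12.9375 + 3 × √12.9375 = 12.9375 + 3 × 3.5969 = 23.7281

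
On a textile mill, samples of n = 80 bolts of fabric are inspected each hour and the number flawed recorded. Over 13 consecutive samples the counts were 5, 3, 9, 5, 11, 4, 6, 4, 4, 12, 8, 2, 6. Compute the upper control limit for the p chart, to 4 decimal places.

p̄ = Σdᵢ / (k·n) = 79 / (13 × 80) = 0.07596
UCL = p̄ + 3·√(p̄(1−p̄)/n) = 0.07596 + 3 × √(0.07596×0.92404/80) = 0.07596 + 3 × 0.02962 = 0.16482

0.1648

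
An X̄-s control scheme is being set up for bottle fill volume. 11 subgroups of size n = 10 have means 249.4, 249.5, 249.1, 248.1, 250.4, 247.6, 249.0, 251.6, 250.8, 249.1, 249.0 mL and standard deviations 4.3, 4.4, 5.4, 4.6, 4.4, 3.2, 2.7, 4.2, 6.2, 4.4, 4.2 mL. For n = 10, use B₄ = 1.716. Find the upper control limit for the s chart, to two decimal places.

7.49

s̄ = (4.3 + 4.4 + 5.4 + 4.6 + 4.4 + 3.2 + 2.7 + 4.2 + 6.2 + 4.4 + 4.2) / 11 = 4.3636
UCL_s = B₄·s̄ = 1.716 × 4.3636 = 7.4880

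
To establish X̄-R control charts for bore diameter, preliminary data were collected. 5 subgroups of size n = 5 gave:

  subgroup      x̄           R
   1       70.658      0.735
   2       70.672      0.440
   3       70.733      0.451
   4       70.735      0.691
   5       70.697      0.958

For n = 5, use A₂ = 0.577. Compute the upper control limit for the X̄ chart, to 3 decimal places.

X̄̄ = (70.658 + 70.672 + 70.733 + 70.735 + 70.697) / 5 = 353.4950 / 5 = 70.6990
R̄ = (0.735 + 0.440 + 0.451 + 0.691 + 0.958) / 5 = 3.2750 / 5 = 0.6550
UCL = X̄̄ + A₂·R̄ = 70.6990 + 0.577 × 0.6550 = 71.0769

71.077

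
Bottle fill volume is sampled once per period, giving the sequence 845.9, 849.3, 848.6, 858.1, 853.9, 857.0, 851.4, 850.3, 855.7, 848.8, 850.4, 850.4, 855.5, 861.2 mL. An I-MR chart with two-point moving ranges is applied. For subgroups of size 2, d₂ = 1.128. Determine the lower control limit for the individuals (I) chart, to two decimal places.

841.91

X̄ = (845.9 + 849.3 + 848.6 + 858.1 + 853.9 + 857.0 + 851.4 + 850.3 + 855.7 + 848.8 + 850.4 + 850.4 + 855.5 + 861.2) / 14 = 852.6071
Moving ranges: 3.4, 0.7, 9.5, 4.2, 3.1, 5.6, 1.1, 5.4, 6.9, 1.6, 0.0, 5.1, 5.7; M̄R̄ = 52.3000 / 13 = 4.0231
LCL = X̄ − 3·M̄R̄/d₂ = 852.6071 − 3 × 4.0231 / 1.128 = 841.9075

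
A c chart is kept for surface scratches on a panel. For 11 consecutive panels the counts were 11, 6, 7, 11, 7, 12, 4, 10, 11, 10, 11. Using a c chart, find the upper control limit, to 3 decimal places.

18.136

c̄ = (11 + 6 + 7 + 11 + 7 + 12 + 4 + 10 + 11 + 10 + 11) / 11 = 100 / 11 = 9.0909
UCL = c̄ + 3√c̄ = 9.0909 + 3 × √9.0909 = 9.0909 + 3 × 3.0151 = 18.1362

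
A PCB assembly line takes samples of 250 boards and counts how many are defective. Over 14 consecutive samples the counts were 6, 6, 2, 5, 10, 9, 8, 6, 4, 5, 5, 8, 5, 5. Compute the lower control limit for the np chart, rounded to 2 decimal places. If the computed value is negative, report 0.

0.00

p̄ = Σdᵢ / (k·n) = 84 / (14 × 250) = 0.02400
LCL = np̄ − 3·√(np̄(1−p̄)) = 6.0000 − 3 × 2.4199 = -1.2598 → 0 (negative, so LCL = 0)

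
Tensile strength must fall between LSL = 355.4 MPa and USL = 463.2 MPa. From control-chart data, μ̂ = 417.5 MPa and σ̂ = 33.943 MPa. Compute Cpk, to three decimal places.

0.449

Cpu = (USL − μ̂) / (3σ̂) = (463.2 − 417.5) / (3 × 33.943) = 0.4488; Cpl = (μ̂ − LSL) / (3σ̂) = (417.5 − 355.4) / (3 × 33.943) = 0.6098; Cpk = min(Cpu, Cpl) = 0.4488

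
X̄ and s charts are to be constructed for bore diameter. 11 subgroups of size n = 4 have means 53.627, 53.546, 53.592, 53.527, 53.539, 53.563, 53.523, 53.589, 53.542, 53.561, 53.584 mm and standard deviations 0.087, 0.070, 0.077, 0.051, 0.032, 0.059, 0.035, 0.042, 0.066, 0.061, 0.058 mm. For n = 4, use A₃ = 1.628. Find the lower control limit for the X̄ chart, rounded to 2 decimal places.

53.47

X̄̄ = (53.627 + 53.546 + 53.592 + 53.527 + 53.539 + 53.563 + 53.523 + 53.589 + 53.542 + 53.561 + 53.584) / 11 = 53.5630
s̄ = (0.087 + 0.070 + 0.077 + 0.051 + 0.032 + 0.059 + 0.035 + 0.042 + 0.066 + 0.061 + 0.058) / 11 = 0.0580
LCL = X̄̄ − A₃·s̄ = 53.5630 − 1.628 × 0.0580 = 53.4686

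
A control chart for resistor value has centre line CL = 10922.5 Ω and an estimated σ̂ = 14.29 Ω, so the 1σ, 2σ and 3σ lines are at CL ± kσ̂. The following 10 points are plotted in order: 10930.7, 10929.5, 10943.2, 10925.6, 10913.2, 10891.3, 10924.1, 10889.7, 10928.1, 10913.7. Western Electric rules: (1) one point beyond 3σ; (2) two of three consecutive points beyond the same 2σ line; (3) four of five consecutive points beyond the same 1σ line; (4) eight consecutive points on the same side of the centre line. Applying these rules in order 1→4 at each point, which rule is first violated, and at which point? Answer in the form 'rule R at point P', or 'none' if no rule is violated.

rule 2 at point 8

Zone of each point (C = within 1σ̂, B = 1σ̂–2σ̂, A = 2σ̂–3σ̂, * = beyond 3σ̂; sign = side of CL): 1:+C, 2:+C, 3:+B, 4:+C, 5:-C, 6:-A, 7:+C, 8:-A, 9:+C, 10:-C
Rule 2 (two of three consecutive points beyond the same 2σ limit) is satisfied at point 8.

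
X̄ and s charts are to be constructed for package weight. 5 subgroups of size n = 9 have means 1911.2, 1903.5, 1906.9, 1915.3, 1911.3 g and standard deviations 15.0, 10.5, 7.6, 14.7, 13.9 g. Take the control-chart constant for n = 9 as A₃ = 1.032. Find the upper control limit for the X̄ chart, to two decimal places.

X̄̄ = (1911.2 + 1903.5 + 1906.9 + 1915.3 + 1911.3) / 5 = 1909.6400
s̄ = (15.0 + 10.5 + 7.6 + 14.7 + 13.9) / 5 = 12.3400
UCL = X̄̄ + A₃·s̄ = 1909.6400 + 1.032 × 12.3400 = 1922.3749

1922.37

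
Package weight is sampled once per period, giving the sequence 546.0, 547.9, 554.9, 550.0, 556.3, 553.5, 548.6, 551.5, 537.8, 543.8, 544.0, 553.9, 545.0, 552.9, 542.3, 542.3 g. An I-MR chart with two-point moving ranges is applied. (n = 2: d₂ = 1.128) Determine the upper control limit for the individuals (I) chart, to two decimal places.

563.75

X̄ = (546.0 + 547.9 + 554.9 + 550.0 + 556.3 + 553.5 + 548.6 + 551.5 + 537.8 + 543.8 + 544.0 + 553.9 + 545.0 + 552.9 + 542.3 + 542.3) / 16 = 548.1687
Moving ranges: 1.9, 7.0, 4.9, 6.3, 2.8, 4.9, 2.9, 13.7, 6.0, 0.2, 9.9, 8.9, 7.9, 10.6, 0.0; M̄R̄ = 87.9000 / 15 = 5.8600
UCL = X̄ + 3·M̄R̄/d₂ = 548.1687 + 3 × 5.8600 / 1.128 = 563.7539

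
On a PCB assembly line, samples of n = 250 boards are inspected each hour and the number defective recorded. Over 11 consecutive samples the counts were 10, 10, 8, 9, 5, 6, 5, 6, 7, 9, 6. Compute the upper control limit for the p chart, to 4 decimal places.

p̄ = Σdᵢ / (k·n) = 81 / (11 × 250) = 0.02945
UCL = p̄ + 3·√(p̄(1−p̄)/n) = 0.02945 + 3 × √(0.02945×0.97055/250) = 0.02945 + 3 × 0.01069 = 0.06153

0.0615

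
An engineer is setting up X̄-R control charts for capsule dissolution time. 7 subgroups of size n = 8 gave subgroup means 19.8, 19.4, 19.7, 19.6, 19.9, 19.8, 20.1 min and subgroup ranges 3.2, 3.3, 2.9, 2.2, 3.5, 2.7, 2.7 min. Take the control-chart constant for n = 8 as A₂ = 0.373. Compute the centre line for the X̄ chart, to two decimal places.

X̄̄ = (19.8 + 19.4 + 19.7 + 19.6 + 19.9 + 19.8 + 20.1) / 7 = 138.3000 / 7 = 19.7571
CL = X̄̄ = 19.7571

19.76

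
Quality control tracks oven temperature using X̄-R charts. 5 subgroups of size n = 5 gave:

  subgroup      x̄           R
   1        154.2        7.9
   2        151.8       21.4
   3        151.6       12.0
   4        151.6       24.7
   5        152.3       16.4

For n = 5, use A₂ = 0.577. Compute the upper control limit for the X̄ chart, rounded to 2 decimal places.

161.81

X̄̄ = (154.2 + 151.8 + 151.6 + 151.6 + 152.3) / 5 = 761.5000 / 5 = 152.3000
R̄ = (7.9 + 21.4 + 12.0 + 24.7 + 16.4) / 5 = 82.4000 / 5 = 16.4800
UCL = X̄̄ + A₂·R̄ = 152.3000 + 0.577 × 16.4800 = 161.8090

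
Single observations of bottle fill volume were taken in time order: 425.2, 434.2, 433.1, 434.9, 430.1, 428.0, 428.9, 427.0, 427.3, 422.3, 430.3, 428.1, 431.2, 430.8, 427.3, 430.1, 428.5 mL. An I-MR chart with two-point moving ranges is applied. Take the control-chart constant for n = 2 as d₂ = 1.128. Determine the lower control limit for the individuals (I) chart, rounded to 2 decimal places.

421.19

X̄ = (425.2 + 434.2 + 433.1 + 434.9 + 430.1 + 428.0 + 428.9 + 427.0 + 427.3 + 422.3 + 430.3 + 428.1 + 431.2 + 430.8 + 427.3 + 430.1 + 428.5) / 17 = 429.2529
Moving ranges: 9.0, 1.1, 1.8, 4.8, 2.1, 0.9, 1.9, 0.3, 5.0, 8.0, 2.2, 3.1, 0.4, 3.5, 2.8, 1.6; M̄R̄ = 48.5000 / 16 = 3.0312
LCL = X̄ − 3·M̄R̄/d₂ = 429.2529 − 3 × 3.0312 / 1.128 = 421.1911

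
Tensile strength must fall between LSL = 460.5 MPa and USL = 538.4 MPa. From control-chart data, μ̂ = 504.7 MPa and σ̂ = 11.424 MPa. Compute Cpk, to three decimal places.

0.983

Cpu = (USL − μ̂) / (3σ̂) = (538.4 − 504.7) / (3 × 11.424) = 0.9833; Cpl = (μ̂ − LSL) / (3σ̂) = (504.7 − 460.5) / (3 × 11.424) = 1.2897; Cpk = min(Cpu, Cpl) = 0.9833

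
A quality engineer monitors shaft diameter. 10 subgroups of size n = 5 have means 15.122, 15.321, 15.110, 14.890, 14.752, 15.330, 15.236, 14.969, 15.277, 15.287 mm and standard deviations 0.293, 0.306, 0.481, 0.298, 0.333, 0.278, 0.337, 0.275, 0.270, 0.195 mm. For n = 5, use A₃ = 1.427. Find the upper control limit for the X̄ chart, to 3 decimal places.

15.567

X̄̄ = (15.122 + 15.321 + 15.110 + 14.890 + 14.752 + 15.330 + 15.236 + 14.969 + 15.277 + 15.287) / 10 = 15.1294
s̄ = (0.293 + 0.306 + 0.481 + 0.298 + 0.333 + 0.278 + 0.337 + 0.275 + 0.270 + 0.195) / 10 = 0.3066
UCL = X̄̄ + A₃·s̄ = 15.1294 + 1.427 × 0.3066 = 15.5669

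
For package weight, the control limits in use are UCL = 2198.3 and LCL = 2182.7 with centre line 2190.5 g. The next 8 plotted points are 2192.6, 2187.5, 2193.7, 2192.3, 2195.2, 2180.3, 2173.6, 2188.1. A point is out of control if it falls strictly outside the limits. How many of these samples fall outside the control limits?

Compare each point to [2182.7, 2198.3]: sample 6 = 2180.3 < LCL; sample 7 = 2173.6 < LCL.

2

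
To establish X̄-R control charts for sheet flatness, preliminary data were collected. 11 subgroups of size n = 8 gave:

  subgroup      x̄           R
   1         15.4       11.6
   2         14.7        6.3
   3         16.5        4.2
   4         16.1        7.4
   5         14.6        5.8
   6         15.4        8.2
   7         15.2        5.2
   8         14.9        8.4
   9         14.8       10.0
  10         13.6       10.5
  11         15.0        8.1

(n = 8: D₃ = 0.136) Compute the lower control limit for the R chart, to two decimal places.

1.06

R̄ = (11.6 + 6.3 + 4.2 + 7.4 + 5.8 + 8.2 + 5.2 + 8.4 + 10.0 + 10.5 + 8.1) / 11 = 85.7000 / 11 = 7.7909
LCL_R = D₃·R̄ = 0.136 × 7.7909 = 1.0596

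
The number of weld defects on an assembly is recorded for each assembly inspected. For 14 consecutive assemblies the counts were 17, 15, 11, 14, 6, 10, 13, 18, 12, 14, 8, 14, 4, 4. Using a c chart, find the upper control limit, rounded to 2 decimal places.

c̄ = (17 + 15 + 11 + 14 + 6 + 10 + 13 + 18 + 12 + 14 + 8 + 14 + 4 + 4) / 14 = 160 / 14 = 11.4286
UCL = c̄ + 3√c̄ = 11.4286 + 3 × √11.4286 = 11.4286 + 3 × 3.3806 = 21.5704

21.57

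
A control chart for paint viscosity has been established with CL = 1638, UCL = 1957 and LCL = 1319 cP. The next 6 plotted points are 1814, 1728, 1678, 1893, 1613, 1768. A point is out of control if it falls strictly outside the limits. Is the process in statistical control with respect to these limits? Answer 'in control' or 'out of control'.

All 6 points lie within [1319, 1957].

in control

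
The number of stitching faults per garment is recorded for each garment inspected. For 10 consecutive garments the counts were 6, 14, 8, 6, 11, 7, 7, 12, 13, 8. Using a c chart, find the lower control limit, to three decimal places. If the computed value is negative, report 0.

c̄ = (6 + 14 + 8 + 6 + 11 + 7 + 7 + 12 + 13 + 8) / 10 = 92 / 10 = 9.2000
LCL = c̄ − 3√c̄ = 9.2000 − 3 × 3.0332 = 0.1005

0.101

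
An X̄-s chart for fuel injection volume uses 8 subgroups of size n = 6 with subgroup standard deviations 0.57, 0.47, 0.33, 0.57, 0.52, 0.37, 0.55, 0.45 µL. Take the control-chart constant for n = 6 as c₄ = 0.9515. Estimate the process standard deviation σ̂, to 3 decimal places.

0.503

s̄ = (0.57 + 0.47 + 0.33 + 0.57 + 0.52 + 0.37 + 0.55 + 0.45) / 8 = 0.4788
σ̂ = s̄ / c₄ = 0.4788 / 0.9515 = 0.5032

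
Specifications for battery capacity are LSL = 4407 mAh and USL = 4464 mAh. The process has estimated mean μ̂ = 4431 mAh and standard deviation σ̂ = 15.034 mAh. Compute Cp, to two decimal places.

0.63

Cp = (USL − LSL) / (6σ̂) = (4464 − 4407) / (6 × 15.034) = 57.0000 / 90.2040 = 0.6319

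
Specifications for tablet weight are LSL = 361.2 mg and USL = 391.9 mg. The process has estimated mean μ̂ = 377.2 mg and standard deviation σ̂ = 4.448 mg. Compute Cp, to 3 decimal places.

1.150

Cp = (USL − LSL) / (6σ̂) = (391.9 − 361.2) / (6 × 4.448) = 30.7000 / 26.6880 = 1.1503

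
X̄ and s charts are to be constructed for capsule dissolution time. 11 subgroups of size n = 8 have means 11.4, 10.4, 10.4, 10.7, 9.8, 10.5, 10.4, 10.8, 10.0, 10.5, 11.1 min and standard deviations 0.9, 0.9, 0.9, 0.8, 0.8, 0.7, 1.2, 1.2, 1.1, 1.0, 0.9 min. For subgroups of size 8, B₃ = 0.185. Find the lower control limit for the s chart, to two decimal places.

0.17

s̄ = (0.9 + 0.9 + 0.9 + 0.8 + 0.8 + 0.7 + 1.2 + 1.2 + 1.1 + 1.0 + 0.9) / 11 = 0.9455
LCL_s = B₃·s̄ = 0.185 × 0.9455 = 0.1749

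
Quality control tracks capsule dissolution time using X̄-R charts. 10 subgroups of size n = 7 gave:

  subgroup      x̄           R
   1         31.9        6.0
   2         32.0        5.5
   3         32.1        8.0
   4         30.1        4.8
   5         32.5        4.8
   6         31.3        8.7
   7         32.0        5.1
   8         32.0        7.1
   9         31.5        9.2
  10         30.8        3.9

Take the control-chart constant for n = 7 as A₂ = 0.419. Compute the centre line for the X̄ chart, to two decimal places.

X̄̄ = (31.9 + 32.0 + 32.1 + 30.1 + 32.5 + 31.3 + 32.0 + 32.0 + 31.5 + 30.8) / 10 = 316.2000 / 10 = 31.6200
CL = X̄̄ = 31.6200

31.62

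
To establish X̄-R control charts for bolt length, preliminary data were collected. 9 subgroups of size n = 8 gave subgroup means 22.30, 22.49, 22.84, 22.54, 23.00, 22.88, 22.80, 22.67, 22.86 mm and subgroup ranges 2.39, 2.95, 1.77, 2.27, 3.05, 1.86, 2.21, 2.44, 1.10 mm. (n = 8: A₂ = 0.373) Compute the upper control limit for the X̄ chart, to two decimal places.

X̄̄ = (22.30 + 22.49 + 22.84 + 22.54 + 23.00 + 22.88 + 22.80 + 22.67 + 22.86) / 9 = 204.3800 / 9 = 22.7089
R̄ = (2.39 + 2.95 + 1.77 + 2.27 + 3.05 + 1.86 + 2.21 + 2.44 + 1.10) / 9 = 20.0400 / 9 = 2.2267
UCL = X̄̄ + A₂·R̄ = 22.7089 + 0.373 × 2.2267 = 23.5394

23.54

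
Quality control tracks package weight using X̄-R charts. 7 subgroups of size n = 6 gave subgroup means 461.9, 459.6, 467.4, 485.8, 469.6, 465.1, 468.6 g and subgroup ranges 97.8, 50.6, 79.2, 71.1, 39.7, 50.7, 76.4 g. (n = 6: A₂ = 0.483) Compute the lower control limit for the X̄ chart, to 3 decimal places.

436.166

X̄̄ = (461.9 + 459.6 + 467.4 + 485.8 + 469.6 + 465.1 + 468.6) / 7 = 3278.0000 / 7 = 468.2857
R̄ = (97.8 + 50.6 + 79.2 + 71.1 + 39.7 + 50.7 + 76.4) / 7 = 465.5000 / 7 = 66.5000
LCL = X̄̄ − A₂·R̄ = 468.2857 − 0.483 × 66.5000 = 436.1662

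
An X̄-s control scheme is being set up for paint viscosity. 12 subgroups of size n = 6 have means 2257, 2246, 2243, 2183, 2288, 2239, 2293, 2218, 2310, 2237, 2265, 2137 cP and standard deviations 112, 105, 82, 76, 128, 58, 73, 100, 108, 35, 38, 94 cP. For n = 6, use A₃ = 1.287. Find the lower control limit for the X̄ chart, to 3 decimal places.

2134.785

X̄̄ = (2257 + 2246 + 2243 + 2183 + 2288 + 2239 + 2293 + 2218 + 2310 + 2237 + 2265 + 2137) / 12 = 2243.0000
s̄ = (112 + 105 + 82 + 76 + 128 + 58 + 73 + 100 + 108 + 35 + 38 + 94) / 12 = 84.0833
LCL = X̄̄ − A₃·s̄ = 2243.0000 − 1.287 × 84.0833 = 2134.7847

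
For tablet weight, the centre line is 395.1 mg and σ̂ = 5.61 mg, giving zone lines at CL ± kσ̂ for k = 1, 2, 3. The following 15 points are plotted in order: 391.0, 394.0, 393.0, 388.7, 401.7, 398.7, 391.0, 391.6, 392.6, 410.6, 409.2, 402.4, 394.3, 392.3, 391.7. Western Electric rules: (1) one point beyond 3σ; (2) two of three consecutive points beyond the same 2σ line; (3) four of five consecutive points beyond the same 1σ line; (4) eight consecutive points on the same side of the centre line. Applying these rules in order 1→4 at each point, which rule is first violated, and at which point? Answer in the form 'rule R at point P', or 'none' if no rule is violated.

Zone of each point (C = within 1σ̂, B = 1σ̂–2σ̂, A = 2σ̂–3σ̂, * = beyond 3σ̂; sign = side of CL): 1:-C, 2:-C, 3:-C, 4:-B, 5:+B, 6:+C, 7:-C, 8:-C, 9:-C, 10:+A, 11:+A, 12:+B, 13:-C, 14:-C, 15:-C
Rule 2 (two of three consecutive points beyond the same 2σ limit) is satisfied at point 11.

rule 2 at point 11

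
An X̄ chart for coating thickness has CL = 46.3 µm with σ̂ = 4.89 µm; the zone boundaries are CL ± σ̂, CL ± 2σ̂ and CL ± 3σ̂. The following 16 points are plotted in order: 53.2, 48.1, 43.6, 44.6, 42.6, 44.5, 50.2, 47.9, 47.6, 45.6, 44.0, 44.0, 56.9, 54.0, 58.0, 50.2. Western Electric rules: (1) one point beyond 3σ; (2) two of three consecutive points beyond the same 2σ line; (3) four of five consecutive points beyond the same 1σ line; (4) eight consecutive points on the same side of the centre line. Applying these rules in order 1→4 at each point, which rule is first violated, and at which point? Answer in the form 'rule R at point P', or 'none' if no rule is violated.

Zone of each point (C = within 1σ̂, B = 1σ̂–2σ̂, A = 2σ̂–3σ̂, * = beyond 3σ̂; sign = side of CL): 1:+B, 2:+C, 3:-C, 4:-C, 5:-C, 6:-C, 7:+C, 8:+C, 9:+C, 10:-C, 11:-C, 12:-C, 13:+A, 14:+B, 15:+A, 16:+C
Rule 2 (two of three consecutive points beyond the same 2σ limit) is satisfied at point 15.

rule 2 at point 15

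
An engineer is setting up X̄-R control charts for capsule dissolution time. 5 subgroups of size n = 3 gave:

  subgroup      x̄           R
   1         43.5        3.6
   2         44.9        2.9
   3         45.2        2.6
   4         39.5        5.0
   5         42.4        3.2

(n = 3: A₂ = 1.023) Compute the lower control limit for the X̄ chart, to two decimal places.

39.56

X̄̄ = (43.5 + 44.9 + 45.2 + 39.5 + 42.4) / 5 = 215.5000 / 5 = 43.1000
R̄ = (3.6 + 2.9 + 2.6 + 5.0 + 3.2) / 5 = 17.3000 / 5 = 3.4600
LCL = X̄̄ − A₂·R̄ = 43.1000 − 1.023 × 3.4600 = 39.5604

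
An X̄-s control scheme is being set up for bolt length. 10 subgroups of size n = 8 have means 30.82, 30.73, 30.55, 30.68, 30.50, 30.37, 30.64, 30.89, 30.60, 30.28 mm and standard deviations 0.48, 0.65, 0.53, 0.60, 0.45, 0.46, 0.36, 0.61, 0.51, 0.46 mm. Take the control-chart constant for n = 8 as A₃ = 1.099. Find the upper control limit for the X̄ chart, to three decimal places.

X̄̄ = (30.82 + 30.73 + 30.55 + 30.68 + 30.50 + 30.37 + 30.64 + 30.89 + 30.60 + 30.28) / 10 = 30.6060
s̄ = (0.48 + 0.65 + 0.53 + 0.60 + 0.45 + 0.46 + 0.36 + 0.61 + 0.51 + 0.46) / 10 = 0.5110
UCL = X̄̄ + A₃·s̄ = 30.6060 + 1.099 × 0.5110 = 31.1676

31.168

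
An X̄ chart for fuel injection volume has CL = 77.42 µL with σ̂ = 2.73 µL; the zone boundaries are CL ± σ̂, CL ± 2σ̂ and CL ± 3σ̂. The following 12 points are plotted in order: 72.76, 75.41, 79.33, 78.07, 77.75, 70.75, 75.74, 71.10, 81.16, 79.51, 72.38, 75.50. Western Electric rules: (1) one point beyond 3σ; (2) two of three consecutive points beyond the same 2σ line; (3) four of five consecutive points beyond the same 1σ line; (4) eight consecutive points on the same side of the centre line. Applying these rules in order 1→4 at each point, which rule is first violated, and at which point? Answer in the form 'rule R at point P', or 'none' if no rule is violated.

Zone of each point (C = within 1σ̂, B = 1σ̂–2σ̂, A = 2σ̂–3σ̂, * = beyond 3σ̂; sign = side of CL): 1:-B, 2:-C, 3:+C, 4:+C, 5:+C, 6:-A, 7:-C, 8:-A, 9:+B, 10:+C, 11:-B, 12:-C
Rule 2 (two of three consecutive points beyond the same 2σ limit) is satisfied at point 8.

rule 2 at point 8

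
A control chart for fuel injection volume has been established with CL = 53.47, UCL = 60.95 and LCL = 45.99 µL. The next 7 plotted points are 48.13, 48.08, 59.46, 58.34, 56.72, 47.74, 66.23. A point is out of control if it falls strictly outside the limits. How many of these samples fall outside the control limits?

Compare each point to [45.99, 60.95]: sample 7 = 66.23 > UCL.

1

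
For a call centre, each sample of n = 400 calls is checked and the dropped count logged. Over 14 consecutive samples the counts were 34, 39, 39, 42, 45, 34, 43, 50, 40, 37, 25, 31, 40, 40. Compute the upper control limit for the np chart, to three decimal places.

56.196

p̄ = Σdᵢ / (k·n) = 539 / (14 × 400) = 0.09625
UCL = np̄ + 3·√(np̄(1−p̄)) = 38.5000 + 3 × √(38.5000×0.90375) = 38.5000 + 3 × 5.8987 = 56.1960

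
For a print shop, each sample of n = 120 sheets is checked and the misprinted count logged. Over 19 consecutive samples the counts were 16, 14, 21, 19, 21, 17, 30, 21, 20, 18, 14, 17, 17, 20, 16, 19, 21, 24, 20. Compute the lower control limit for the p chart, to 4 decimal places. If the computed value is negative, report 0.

p̄ = Σdᵢ / (k·n) = 365 / (19 × 120) = 0.16009
LCL = p̄ − 3·√(p̄(1−p̄)/n) = 0.16009 − 3 × 0.03347 = 0.05967

0.0597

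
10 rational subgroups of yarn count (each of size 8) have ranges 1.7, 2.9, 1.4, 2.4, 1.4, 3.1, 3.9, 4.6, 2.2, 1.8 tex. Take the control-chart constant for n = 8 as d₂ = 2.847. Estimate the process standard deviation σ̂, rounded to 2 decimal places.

0.89

R̄ = (1.7 + 2.9 + 1.4 + 2.4 + 1.4 + 3.1 + 3.9 + 4.6 + 2.2 + 1.8) / 10 = 2.5400
σ̂ = R̄ / d₂ = 2.5400 / 2.847 = 0.8922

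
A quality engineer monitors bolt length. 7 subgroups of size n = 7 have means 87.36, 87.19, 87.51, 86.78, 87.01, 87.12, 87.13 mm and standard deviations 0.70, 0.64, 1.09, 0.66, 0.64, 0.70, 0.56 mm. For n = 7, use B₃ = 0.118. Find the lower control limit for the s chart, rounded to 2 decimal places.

0.08

s̄ = (0.70 + 0.64 + 1.09 + 0.66 + 0.64 + 0.70 + 0.56) / 7 = 0.7129
LCL_s = B₃·s̄ = 0.118 × 0.7129 = 0.0841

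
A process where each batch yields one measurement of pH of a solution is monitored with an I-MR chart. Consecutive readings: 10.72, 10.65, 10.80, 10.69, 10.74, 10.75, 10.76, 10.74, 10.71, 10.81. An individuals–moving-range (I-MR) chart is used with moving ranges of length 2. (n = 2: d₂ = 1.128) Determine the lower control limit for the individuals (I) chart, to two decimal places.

X̄ = (10.72 + 10.65 + 10.80 + 10.69 + 10.74 + 10.75 + 10.76 + 10.74 + 10.71 + 10.81) / 10 = 10.7370
Moving ranges: 0.07, 0.15, 0.11, 0.05, 0.01, 0.01, 0.02, 0.03, 0.10; M̄R̄ = 0.5500 / 9 = 0.0611
LCL = X̄ − 3·M̄R̄/d₂ = 10.7370 − 3 × 0.0611 / 1.128 = 10.5745

10.57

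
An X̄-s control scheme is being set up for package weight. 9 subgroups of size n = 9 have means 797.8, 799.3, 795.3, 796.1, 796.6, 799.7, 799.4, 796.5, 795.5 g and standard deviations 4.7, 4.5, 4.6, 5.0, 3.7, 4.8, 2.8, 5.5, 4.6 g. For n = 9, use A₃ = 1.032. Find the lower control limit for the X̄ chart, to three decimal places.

792.746

X̄̄ = (797.8 + 799.3 + 795.3 + 796.1 + 796.6 + 799.7 + 799.4 + 796.5 + 795.5) / 9 = 797.3556
s̄ = (4.7 + 4.5 + 4.6 + 5.0 + 3.7 + 4.8 + 2.8 + 5.5 + 4.6) / 9 = 4.4667
LCL = X̄̄ − A₃·s̄ = 797.3556 − 1.032 × 4.4667 = 792.7460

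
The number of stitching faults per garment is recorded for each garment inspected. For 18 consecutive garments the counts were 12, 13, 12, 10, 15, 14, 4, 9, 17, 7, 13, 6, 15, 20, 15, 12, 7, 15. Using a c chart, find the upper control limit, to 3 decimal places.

c̄ = (12 + 13 + 12 + 10 + 15 + 14 + 4 + 9 + 17 + 7 + 13 + 6 + 15 + 20 + 15 + 12 + 7 + 15) / 18 = 216 / 18 = 12.0000
UCL = c̄ + 3√c̄ = 12.0000 + 3 × √12.0000 = 12.0000 + 3 × 3.4641 = 22.3923

22.392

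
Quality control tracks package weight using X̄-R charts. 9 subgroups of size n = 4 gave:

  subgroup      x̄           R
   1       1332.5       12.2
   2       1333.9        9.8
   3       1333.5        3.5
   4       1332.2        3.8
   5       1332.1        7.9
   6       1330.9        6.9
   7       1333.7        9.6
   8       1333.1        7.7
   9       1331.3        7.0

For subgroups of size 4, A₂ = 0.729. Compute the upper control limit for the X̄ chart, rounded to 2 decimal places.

1338.12

X̄̄ = (1332.5 + 1333.9 + 1333.5 + 1332.2 + 1332.1 + 1330.9 + 1333.7 + 1333.1 + 1331.3) / 9 = 11993.2000 / 9 = 1332.5778
R̄ = (12.2 + 9.8 + 3.5 + 3.8 + 7.9 + 6.9 + 9.6 + 7.7 + 7.0) / 9 = 68.4000 / 9 = 7.6000
UCL = X̄̄ + A₂·R̄ = 1332.5778 + 0.729 × 7.6000 = 1338.1182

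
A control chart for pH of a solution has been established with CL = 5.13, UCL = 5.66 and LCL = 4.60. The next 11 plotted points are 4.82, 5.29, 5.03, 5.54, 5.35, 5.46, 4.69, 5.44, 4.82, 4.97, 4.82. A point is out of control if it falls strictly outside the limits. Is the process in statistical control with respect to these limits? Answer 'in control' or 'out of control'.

in control

All 11 points lie within [4.60, 5.66].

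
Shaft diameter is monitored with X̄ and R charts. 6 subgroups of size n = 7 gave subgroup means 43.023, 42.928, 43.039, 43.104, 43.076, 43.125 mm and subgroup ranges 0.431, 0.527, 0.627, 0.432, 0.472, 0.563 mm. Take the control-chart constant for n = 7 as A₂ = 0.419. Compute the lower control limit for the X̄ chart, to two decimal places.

X̄̄ = (43.023 + 42.928 + 43.039 + 43.104 + 43.076 + 43.125) / 6 = 258.2950 / 6 = 43.0492
R̄ = (0.431 + 0.527 + 0.627 + 0.432 + 0.472 + 0.563) / 6 = 3.0520 / 6 = 0.5087
LCL = X̄̄ − A₂·R̄ = 43.0492 − 0.419 × 0.5087 = 42.8360

42.84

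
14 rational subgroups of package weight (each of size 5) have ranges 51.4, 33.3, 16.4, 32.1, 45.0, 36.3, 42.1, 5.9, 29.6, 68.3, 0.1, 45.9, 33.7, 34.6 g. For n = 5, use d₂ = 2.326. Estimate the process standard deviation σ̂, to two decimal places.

14.58

R̄ = (51.4 + 33.3 + 16.4 + 32.1 + 45.0 + 36.3 + 42.1 + 5.9 + 29.6 + 68.3 + 0.1 + 45.9 + 33.7 + 34.6) / 14 = 33.9071
σ̂ = R̄ / d₂ = 33.9071 / 2.326 = 14.5774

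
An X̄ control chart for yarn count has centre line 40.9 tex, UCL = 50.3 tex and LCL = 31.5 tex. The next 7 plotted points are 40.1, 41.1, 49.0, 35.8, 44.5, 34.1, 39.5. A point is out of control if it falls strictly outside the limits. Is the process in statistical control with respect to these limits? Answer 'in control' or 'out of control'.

in control

All 7 points lie within [31.5, 50.3].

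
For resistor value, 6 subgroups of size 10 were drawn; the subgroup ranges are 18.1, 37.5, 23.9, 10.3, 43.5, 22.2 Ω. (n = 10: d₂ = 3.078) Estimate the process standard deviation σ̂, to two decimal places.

8.42

R̄ = (18.1 + 37.5 + 23.9 + 10.3 + 43.5 + 22.2) / 6 = 25.9167
σ̂ = R̄ / d₂ = 25.9167 / 3.078 = 8.4200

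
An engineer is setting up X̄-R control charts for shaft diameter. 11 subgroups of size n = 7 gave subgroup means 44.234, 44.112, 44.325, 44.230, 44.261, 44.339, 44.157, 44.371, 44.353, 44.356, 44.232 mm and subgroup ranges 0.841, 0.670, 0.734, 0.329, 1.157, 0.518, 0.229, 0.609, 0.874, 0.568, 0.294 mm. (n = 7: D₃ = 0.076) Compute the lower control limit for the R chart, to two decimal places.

R̄ = (0.841 + 0.670 + 0.734 + 0.329 + 1.157 + 0.518 + 0.229 + 0.609 + 0.874 + 0.568 + 0.294) / 11 = 6.8230 / 11 = 0.6203
LCL_R = D₃·R̄ = 0.076 × 0.6203 = 0.0471

0.05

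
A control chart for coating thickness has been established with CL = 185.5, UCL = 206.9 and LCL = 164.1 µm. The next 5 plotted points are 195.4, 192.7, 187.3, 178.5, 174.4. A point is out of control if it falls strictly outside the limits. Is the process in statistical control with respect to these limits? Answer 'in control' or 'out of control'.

All 5 points lie within [164.1, 206.9].

in control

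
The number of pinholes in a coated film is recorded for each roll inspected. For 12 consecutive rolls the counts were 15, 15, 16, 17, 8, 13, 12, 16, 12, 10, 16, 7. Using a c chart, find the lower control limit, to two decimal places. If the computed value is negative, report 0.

c̄ = (15 + 15 + 16 + 17 + 8 + 13 + 12 + 16 + 12 + 10 + 16 + 7) / 12 = 157 / 12 = 13.0833
LCL = c̄ − 3√c̄ = 13.0833 − 3 × 3.6171 = 2.2321

2.23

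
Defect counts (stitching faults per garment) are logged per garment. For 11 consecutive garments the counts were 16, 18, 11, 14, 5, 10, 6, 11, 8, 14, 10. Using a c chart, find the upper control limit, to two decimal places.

21.21

c̄ = (16 + 18 + 11 + 14 + 5 + 10 + 6 + 11 + 8 + 14 + 10) / 11 = 123 / 11 = 11.1818
UCL = c̄ + 3√c̄ = 11.1818 + 3 × √11.1818 = 11.1818 + 3 × 3.3439 = 21.2136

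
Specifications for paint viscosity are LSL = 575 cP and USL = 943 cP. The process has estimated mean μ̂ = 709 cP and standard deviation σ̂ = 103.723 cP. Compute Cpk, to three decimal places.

0.431

Cpu = (USL − μ̂) / (3σ̂) = (943 − 709) / (3 × 103.723) = 0.7520; Cpl = (μ̂ − LSL) / (3σ̂) = (709 − 575) / (3 × 103.723) = 0.4306; Cpk = min(Cpu, Cpl) = 0.4306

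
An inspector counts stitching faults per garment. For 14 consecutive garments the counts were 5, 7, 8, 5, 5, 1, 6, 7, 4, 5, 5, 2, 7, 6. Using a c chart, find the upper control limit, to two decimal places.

12.06

c̄ = (5 + 7 + 8 + 5 + 5 + 1 + 6 + 7 + 4 + 5 + 5 + 2 + 7 + 6) / 14 = 73 / 14 = 5.2143
UCL = c̄ + 3√c̄ = 5.2143 + 3 × √5.2143 = 5.2143 + 3 × 2.2835 = 12.0647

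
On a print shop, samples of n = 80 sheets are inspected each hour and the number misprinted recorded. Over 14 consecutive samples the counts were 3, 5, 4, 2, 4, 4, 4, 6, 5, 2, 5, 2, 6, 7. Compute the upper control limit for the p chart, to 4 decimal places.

p̄ = Σdᵢ / (k·n) = 59 / (14 × 80) = 0.05268
UCL = p̄ + 3·√(p̄(1−p̄)/n) = 0.05268 + 3 × √(0.05268×0.94732/80) = 0.05268 + 3 × 0.02498 = 0.12761

0.1276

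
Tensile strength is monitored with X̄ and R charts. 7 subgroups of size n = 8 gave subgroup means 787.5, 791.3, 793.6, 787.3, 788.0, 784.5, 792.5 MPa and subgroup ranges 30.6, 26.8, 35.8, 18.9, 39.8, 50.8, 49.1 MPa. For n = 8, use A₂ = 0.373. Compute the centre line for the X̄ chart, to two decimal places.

X̄̄ = (787.5 + 791.3 + 793.6 + 787.3 + 788.0 + 784.5 + 792.5) / 7 = 5524.7000 / 7 = 789.2429
CL = X̄̄ = 789.2429

789.24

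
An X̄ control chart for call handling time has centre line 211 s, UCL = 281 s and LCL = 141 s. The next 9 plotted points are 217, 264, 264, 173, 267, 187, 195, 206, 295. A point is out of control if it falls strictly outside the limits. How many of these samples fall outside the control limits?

Compare each point to [141, 281]: sample 9 = 295 > UCL.

1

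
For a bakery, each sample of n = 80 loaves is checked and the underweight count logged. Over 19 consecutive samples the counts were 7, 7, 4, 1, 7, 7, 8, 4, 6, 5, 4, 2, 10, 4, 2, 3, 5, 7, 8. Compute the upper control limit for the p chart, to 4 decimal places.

0.1500

p̄ = Σdᵢ / (k·n) = 101 / (19 × 80) = 0.06645
UCL = p̄ + 3·√(p̄(1−p̄)/n) = 0.06645 + 3 × √(0.06645×0.93355/80) = 0.06645 + 3 × 0.02785 = 0.14999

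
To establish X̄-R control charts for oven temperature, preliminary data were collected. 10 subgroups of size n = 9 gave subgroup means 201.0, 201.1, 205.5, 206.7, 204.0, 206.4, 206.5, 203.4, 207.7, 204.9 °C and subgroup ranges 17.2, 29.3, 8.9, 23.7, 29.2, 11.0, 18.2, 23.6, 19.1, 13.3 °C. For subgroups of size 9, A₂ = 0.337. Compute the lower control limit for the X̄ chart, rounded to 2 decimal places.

X̄̄ = (201.0 + 201.1 + 205.5 + 206.7 + 204.0 + 206.4 + 206.5 + 203.4 + 207.7 + 204.9) / 10 = 2047.2000 / 10 = 204.7200
R̄ = (17.2 + 29.3 + 8.9 + 23.7 + 29.2 + 11.0 + 18.2 + 23.6 + 19.1 + 13.3) / 10 = 193.5000 / 10 = 19.3500
LCL = X̄̄ − A₂·R̄ = 204.7200 − 0.337 × 19.3500 = 198.1990

198.20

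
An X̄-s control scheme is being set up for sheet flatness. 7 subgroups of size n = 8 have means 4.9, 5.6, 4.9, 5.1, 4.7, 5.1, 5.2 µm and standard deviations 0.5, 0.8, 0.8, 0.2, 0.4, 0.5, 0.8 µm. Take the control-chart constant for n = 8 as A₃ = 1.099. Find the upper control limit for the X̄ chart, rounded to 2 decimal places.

X̄̄ = (4.9 + 5.6 + 4.9 + 5.1 + 4.7 + 5.1 + 5.2) / 7 = 5.0714
s̄ = (0.5 + 0.8 + 0.8 + 0.2 + 0.4 + 0.5 + 0.8) / 7 = 0.5714
UCL = X̄̄ + A₃·s̄ = 5.0714 + 1.099 × 0.5714 = 5.6994

5.70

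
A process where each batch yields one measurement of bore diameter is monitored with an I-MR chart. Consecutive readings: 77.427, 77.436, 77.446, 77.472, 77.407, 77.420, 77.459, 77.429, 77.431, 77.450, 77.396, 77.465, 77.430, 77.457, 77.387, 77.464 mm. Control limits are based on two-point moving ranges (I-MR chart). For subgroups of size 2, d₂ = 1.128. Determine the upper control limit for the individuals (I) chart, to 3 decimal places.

X̄ = (77.427 + 77.436 + 77.446 + 77.472 + 77.407 + 77.420 + 77.459 + 77.429 + 77.431 + 77.450 + 77.396 + 77.465 + 77.430 + 77.457 + 77.387 + 77.464) / 16 = 77.4360
Moving ranges: 0.009, 0.010, 0.026, 0.065, 0.013, 0.039, 0.030, 0.002, 0.019, 0.054, 0.069, 0.035, 0.027, 0.070, 0.077; M̄R̄ = 0.5450 / 15 = 0.0363
UCL = X̄ + 3·M̄R̄/d₂ = 77.4360 + 3 × 0.0363 / 1.128 = 77.5326

77.533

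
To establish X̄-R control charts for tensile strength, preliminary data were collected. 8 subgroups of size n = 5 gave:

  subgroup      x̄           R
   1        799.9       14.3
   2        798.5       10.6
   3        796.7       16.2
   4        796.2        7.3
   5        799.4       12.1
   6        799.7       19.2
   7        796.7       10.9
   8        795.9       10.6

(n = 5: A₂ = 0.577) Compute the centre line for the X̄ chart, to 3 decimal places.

X̄̄ = (799.9 + 798.5 + 796.7 + 796.2 + 799.4 + 799.7 + 796.7 + 795.9) / 8 = 6383.0000 / 8 = 797.8750
CL = X̄̄ = 797.8750

797.875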